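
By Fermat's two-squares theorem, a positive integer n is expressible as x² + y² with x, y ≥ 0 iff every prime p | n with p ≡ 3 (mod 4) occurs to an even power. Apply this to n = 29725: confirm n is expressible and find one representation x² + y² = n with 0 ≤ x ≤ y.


Step 1: Factor n = 29725 = 5^2 · 29 · 41.
Step 2: Check the mod-4 condition on each prime factor: 5 ≡ 1 (mod 4), exponent 2; 29 ≡ 1 (mod 4), exponent 1; 41 ≡ 1 (mod 4), exponent 1.
All primes ≡ 3 (mod 4) appear to even exponent (or don't appear), so by the two-squares theorem n IS expressible as a sum of two squares.
Step 3: Build a representation. Group n = k² · m with k = 5 and m = 29 · 41 = 1189 (a product of primes ≡ 1 (mod 4)); a representation of m scales to one of n via (k·x)² + (k·y)² = k²(x² + y²). Each prime p ≡ 1 (mod 4) is itself a sum of two squares; find a² by testing p − a² for a perfect square:
  29: 29 − 1² = 28, 29 − 2² = 25 = 5² ⇒ 29 = 2² + 5².
  41: 41 − 1² = 40, 41 − 2² = 37, 41 − 3² = 32, 41 − 4² = 25 = 5² ⇒ 41 = 4² + 5².
  Combine using the Brahmagupta–Fibonacci identity (a² + b²)(c² + d²) = (ac − bd)² + (ad + bc)² = (ac + bd)² + (ad − bc)²:
  29 · 41 = 1189: from (2² + 5²)(4² + 5²), take (2·4 − 5·5, 2·5 + 5·4) = (8 − 25, 10 + 20) = (-17, 30); dropping signs (only squares matter) gives (17, 30); check 17² + 30² = 289 + 900 = 1189 ✓.
  Scale by k = 5: (5·17, 5·30) = (85, 150).
Step 4: Order so x ≤ y and verify: 85² + 150² = 7225 + 22500 = 29725 = n. ✓

n = 29725 = 85² + 150² (one valid representation with x ≤ y).


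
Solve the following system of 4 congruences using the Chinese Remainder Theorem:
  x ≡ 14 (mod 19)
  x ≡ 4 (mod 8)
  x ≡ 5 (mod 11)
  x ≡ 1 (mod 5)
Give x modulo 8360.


Product of moduli M = 19 · 8 · 11 · 5 = 8360.
Merge one congruence at a time:
  Start: x ≡ 14 (mod 19).
  Combine with x ≡ 4 (mod 8); new modulus lcm = 152.
    Write x = 14 + 19·t and substitute into x ≡ 4 (mod 8): 19·t ≡ 4 − 14 = -10 (mod 8).
    Reduce coefficients mod 8: 3·t ≡ 6 (mod 8).
    The inverse of 3 mod 8 is 3 (since 3·3 = 9 = 1·8 + 1), so t ≡ 3·6 = 18 ≡ 2 (mod 8).
    Then x = 14 + 19·2 = 52, valid modulo lcm(19, 8) = 152: x ≡ 52 (mod 152).
  Combine with x ≡ 5 (mod 11); new modulus lcm = 1672.
    Write x = 52 + 152·t and substitute into x ≡ 5 (mod 11): 152·t ≡ 5 − 52 = -47 (mod 11).
    Reduce coefficients mod 11: 9·t ≡ 8 (mod 11).
    The inverse of 9 mod 11 is 5 (since 9·5 = 45 = 4·11 + 1), so t ≡ 5·8 = 40 ≡ 7 (mod 11).
    Then x = 52 + 152·7 = 1116, valid modulo lcm(152, 11) = 1672: x ≡ 1116 (mod 1672).
  Combine with x ≡ 1 (mod 5); new modulus lcm = 8360.
    Write x = 1116 + 1672·t and substitute into x ≡ 1 (mod 5): 1672·t ≡ 1 − 1116 = -1115 (mod 5).
    Reduce coefficients mod 5: 2·t ≡ 0 (mod 5).
    The inverse of 2 mod 5 is 3 (since 2·3 = 6 = 1·5 + 1), so t ≡ 3·0 = 0 ≡ 0 (mod 5).
    Then x = 1116 + 1672·0 = 1116, valid modulo lcm(1672, 5) = 8360: x ≡ 1116 (mod 8360).
Verify against each original: 1116 mod 19 = 14, 1116 mod 8 = 4, 1116 mod 11 = 5, 1116 mod 5 = 1.

x ≡ 1116 (mod 8360).


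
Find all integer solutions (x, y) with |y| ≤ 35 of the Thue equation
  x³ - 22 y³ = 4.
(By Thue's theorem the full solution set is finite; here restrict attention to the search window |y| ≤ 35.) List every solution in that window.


The equation is x³ - 22y³ = 4. For fixed y, x³ = 22·y³ + 4, so a solution requires the RHS to be a perfect cube.
Strategy: iterate y from -35 to 35, compute RHS = 22·y³ + 4, and check whether it is a (positive or negative) perfect cube.
Check small values of y:
  y = 0: RHS = 4 is not a perfect cube.
  y = 1: RHS = 26 is not a perfect cube.
  y = -1: RHS = -18 is not a perfect cube.
  y = 2: RHS = 180 is not a perfect cube.
  y = -2: RHS = -172 is not a perfect cube.
  y = 3: RHS = 598 is not a perfect cube.
  y = -3: RHS = -590 is not a perfect cube.
Continuing the search up to |y| = 35 finds no solutions either.
No (x, y) in the scanned range satisfies the equation.

No integer solutions with |y| ≤ 35.


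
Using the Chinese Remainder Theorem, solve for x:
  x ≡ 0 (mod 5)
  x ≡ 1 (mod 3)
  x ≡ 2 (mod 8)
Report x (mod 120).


Moduli 5, 3, 8 are pairwise coprime; by CRT there is a unique solution modulo M = 5 · 3 · 8 = 120.
Solve pairwise, accumulating the modulus:
  Start with x ≡ 0 (mod 5).
  Combine with x ≡ 1 (mod 3): since gcd(5, 3) = 1, we get a unique residue mod 15.
    Write x = 0 + 5·t and substitute into x ≡ 1 (mod 3): 5·t ≡ 1 − 0 = 1 (mod 3).
    Reduce coefficients mod 3: 2·t ≡ 1 (mod 3).
    The inverse of 2 mod 3 is 2 (since 2·2 = 4 = 1·3 + 1), so t ≡ 2·1 = 2 ≡ 2 (mod 3).
    Then x = 0 + 5·2 = 10, valid modulo lcm(5, 3) = 15: x ≡ 10 (mod 15).
  Combine with x ≡ 2 (mod 8): since gcd(15, 8) = 1, we get a unique residue mod 120.
    Write x = 10 + 15·t and substitute into x ≡ 2 (mod 8): 15·t ≡ 2 − 10 = -8 (mod 8).
    Reduce coefficients mod 8: 7·t ≡ 0 (mod 8).
    The inverse of 7 mod 8 is 7 (since 7·7 = 49 = 6·8 + 1), so t ≡ 7·0 = 0 ≡ 0 (mod 8).
    Then x = 10 + 15·0 = 10, valid modulo lcm(15, 8) = 120: x ≡ 10 (mod 120).
Verify: 10 mod 5 = 0 ✓, 10 mod 3 = 1 ✓, 10 mod 8 = 2 ✓.

x ≡ 10 (mod 120).


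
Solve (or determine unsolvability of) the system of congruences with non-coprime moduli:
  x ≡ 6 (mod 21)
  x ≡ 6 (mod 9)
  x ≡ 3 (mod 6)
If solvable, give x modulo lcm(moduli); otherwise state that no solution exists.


Moduli 21, 9, 6 are not pairwise coprime, so CRT works modulo lcm(m_i) when all pairwise compatibility conditions hold.
Pairwise compatibility: gcd(m_i, m_j) must divide a_i - a_j for every pair.
Merge one congruence at a time:
  Start: x ≡ 6 (mod 21).
  Combine with x ≡ 6 (mod 9): gcd(21, 9) = 3; 6 - 6 = 0, which IS divisible by 3, so compatible.
    Write x = 6 + 21·t and substitute into x ≡ 6 (mod 9): 21·t ≡ 6 − 6 = 0 (mod 9).
    Divide the congruence (and modulus) by g = 3: 7·t ≡ 0 (mod 3).
    Reduce coefficients mod 3: 1·t ≡ 0 (mod 3).
    So t ≡ 0 (mod 3).
    Then x = 6 + 21·0 = 6, valid modulo lcm(21, 9) = 63: x ≡ 6 (mod 63).
  Combine with x ≡ 3 (mod 6): gcd(63, 6) = 3; 3 - 6 = -3, which IS divisible by 3, so compatible.
    Write x = 6 + 63·t and substitute into x ≡ 3 (mod 6): 63·t ≡ 3 − 6 = -3 (mod 6).
    Divide the congruence (and modulus) by g = 3: 21·t ≡ -1 (mod 2).
    Reduce coefficients mod 2: 1·t ≡ 1 (mod 2).
    So t ≡ 1 (mod 2).
    Then x = 6 + 63·1 = 69, valid modulo lcm(63, 6) = 126: x ≡ 69 (mod 126).
Verify: 69 mod 21 = 6, 69 mod 9 = 6, 69 mod 6 = 3.

x ≡ 69 (mod 126).


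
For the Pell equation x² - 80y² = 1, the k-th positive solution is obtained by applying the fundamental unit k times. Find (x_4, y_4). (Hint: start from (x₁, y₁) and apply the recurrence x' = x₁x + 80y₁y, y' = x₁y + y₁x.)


Step 1: Find the fundamental solution (x₁, y₁) of x² - 80y² = 1.
  Expand √80 as a continued fraction. a₀ = ⌊√80⌋ = 8; iterate m_{k+1} = d_k·a_k − m_k, d_{k+1} = (80 − m_{k+1}²)/d_k, a_{k+1} = ⌊(a₀ + m_{k+1})/d_{k+1}⌋ (starting m₀ = 0, d₀ = 1), with convergents p_k = a_k·p_{k-1} + p_{k-2}, q_k = a_k·q_{k-1} + q_{k-2} (p₋₁ = 1, q₋₁ = 0):
  k = 0: a₀ = 8; p₀/q₀ = 8/1; p₀² − 80·q₀² = 64 − 80 = -16.
  k = 1: m = 8, d = 16, a = ⌊(8 + 8)/16⌋ = 1; p/q = (1·8 + 1)/(1·1 + 0) = 9/1; p² − 80·q² = 81 − 80 = 1.
  The first convergent with p² − 80·q² = 1 gives the fundamental solution (x₁, y₁) = (9, 1).
Step 2: Apply the recurrence (x_{n+1}, y_{n+1}) = (x₁x_n + 80y₁y_n, x₁y_n + y₁x_n) repeatedly.
  From (x_1, y_1) = (9, 1): x_2 = 9·9 + 80·1·1 = 161; y_2 = 9·1 + 1·9 = 18.
  From (x_2, y_2) = (161, 18): x_3 = 9·161 + 80·1·18 = 2889; y_3 = 9·18 + 1·161 = 323.
  From (x_3, y_3) = (2889, 323): x_4 = 9·2889 + 80·1·323 = 51841; y_4 = 9·323 + 1·2889 = 5796.
Step 3: Verify x_4² - 80·y_4² = 2687489281 - 2687489280 = 1 (should be 1). ✓

(x_1, y_1) = (9, 1); (x_4, y_4) = (51841, 5796).


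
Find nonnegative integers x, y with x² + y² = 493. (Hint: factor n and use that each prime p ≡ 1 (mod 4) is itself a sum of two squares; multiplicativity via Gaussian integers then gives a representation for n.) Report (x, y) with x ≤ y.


Step 1: Factor n = 493 = 17 · 29.
Step 2: Check the mod-4 condition on each prime factor: 17 ≡ 1 (mod 4), exponent 1; 29 ≡ 1 (mod 4), exponent 1.
All primes ≡ 3 (mod 4) appear to even exponent (or don't appear), so by the two-squares theorem n IS expressible as a sum of two squares.
Step 3: Build a representation. Here n = 17 · 29 is a product of primes ≡ 1 (mod 4). Each prime p ≡ 1 (mod 4) is itself a sum of two squares; find a² by testing p − a² for a perfect square:
  17: 17 − 1² = 16 = 4² ⇒ 17 = 1² + 4².
  29: 29 − 1² = 28, 29 − 2² = 25 = 5² ⇒ 29 = 2² + 5².
  Combine using the Brahmagupta–Fibonacci identity (a² + b²)(c² + d²) = (ac − bd)² + (ad + bc)² = (ac + bd)² + (ad − bc)²:
  17 · 29 = 493: from (1² + 4²)(2² + 5²), take (1·2 − 4·5, 1·5 + 4·2) = (2 − 20, 5 + 8) = (-18, 13); dropping signs (only squares matter) gives (18, 13); check 18² + 13² = 324 + 169 = 493 ✓.
Step 4: Order so x ≤ y and verify: 13² + 18² = 169 + 324 = 493 = n. ✓

n = 493 = 13² + 18² (one valid representation with x ≤ y).


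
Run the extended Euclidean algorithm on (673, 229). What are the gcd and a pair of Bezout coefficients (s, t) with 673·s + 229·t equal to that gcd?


Euclidean algorithm on (673, 229) — divide until remainder is 0:
  673 = 2 · 229 + 215
  229 = 1 · 215 + 14
  215 = 15 · 14 + 5
  14 = 2 · 5 + 4
  5 = 1 · 4 + 1
  4 = 4 · 1 + 0
gcd(673, 229) = 1.
Track Bezout coefficients alongside the remainders: start with r₀ = 673 = a·1 + b·0 (s = 1, t = 0) and r₁ = 229 = a·0 + b·1 (s = 0, t = 1); each new remainder r_{k+1} = r_{k-1} − q_k·r_k inherits s_{k+1} = s_{k-1} − q_k·s_k, t_{k+1} = t_{k-1} − q_k·t_k, so r_k = a·s_k + b·t_k at every step:
  q = 2: r = 215, s = 1 − 2·0 = 1, t = 0 − 2·1 = -2  (check: 673·1 + 229·(-2) = 215)
  q = 1: r = 14, s = 0 − 1·1 = -1, t = 1 − 1·(-2) = 3  (check: 673·(-1) + 229·3 = 14)
  q = 15: r = 5, s = 1 − 15·(-1) = 16, t = -2 − 15·3 = -47  (check: 673·16 + 229·(-47) = 5)
  q = 2: r = 4, s = -1 − 2·16 = -33, t = 3 − 2·(-47) = 97  (check: 673·(-33) + 229·97 = 4)
  q = 1: r = 1, s = 16 − 1·(-33) = 49, t = -47 − 1·97 = -144  (check: 673·49 + 229·(-144) = 1)
The row with r = 1 (the gcd) gives the Bezout coefficients s = 49, t = -144.
Result: 673 · (49) + 229 · (-144) = 1.

gcd(673, 229) = 1; s = 49, t = -144 (check: 673·49 + 229·(-144) = 1).


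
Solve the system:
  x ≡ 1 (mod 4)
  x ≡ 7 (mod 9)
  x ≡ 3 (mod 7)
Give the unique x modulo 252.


Moduli 4, 9, 7 are pairwise coprime; by CRT there is a unique solution modulo M = 4 · 9 · 7 = 252.
Solve pairwise, accumulating the modulus:
  Start with x ≡ 1 (mod 4).
  Combine with x ≡ 7 (mod 9): since gcd(4, 9) = 1, we get a unique residue mod 36.
    Write x = 1 + 4·t and substitute into x ≡ 7 (mod 9): 4·t ≡ 7 − 1 = 6 (mod 9).
    The inverse of 4 mod 9 is 7 (since 4·7 = 28 = 3·9 + 1), so t ≡ 7·6 = 42 ≡ 6 (mod 9).
    Then x = 1 + 4·6 = 25, valid modulo lcm(4, 9) = 36: x ≡ 25 (mod 36).
  Combine with x ≡ 3 (mod 7): since gcd(36, 7) = 1, we get a unique residue mod 252.
    Write x = 25 + 36·t and substitute into x ≡ 3 (mod 7): 36·t ≡ 3 − 25 = -22 (mod 7).
    Reduce coefficients mod 7: 1·t ≡ 6 (mod 7).
    So t ≡ 6 (mod 7).
    Then x = 25 + 36·6 = 241, valid modulo lcm(36, 7) = 252: x ≡ 241 (mod 252).
Verify: 241 mod 4 = 1 ✓, 241 mod 9 = 7 ✓, 241 mod 7 = 3 ✓.

x ≡ 241 (mod 252).


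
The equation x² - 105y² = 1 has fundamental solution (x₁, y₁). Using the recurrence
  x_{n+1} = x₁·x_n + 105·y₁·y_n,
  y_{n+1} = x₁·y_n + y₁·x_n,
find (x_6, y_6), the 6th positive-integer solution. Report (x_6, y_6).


Step 1: Find the fundamental solution (x₁, y₁) of x² - 105y² = 1.
  Expand √105 as a continued fraction. a₀ = ⌊√105⌋ = 10; iterate m_{k+1} = d_k·a_k − m_k, d_{k+1} = (105 − m_{k+1}²)/d_k, a_{k+1} = ⌊(a₀ + m_{k+1})/d_{k+1}⌋ (starting m₀ = 0, d₀ = 1), with convergents p_k = a_k·p_{k-1} + p_{k-2}, q_k = a_k·q_{k-1} + q_{k-2} (p₋₁ = 1, q₋₁ = 0):
  k = 0: a₀ = 10; p₀/q₀ = 10/1; p₀² − 105·q₀² = 100 − 105 = -5.
  k = 1: m = 10, d = 5, a = ⌊(10 + 10)/5⌋ = 4; p/q = (4·10 + 1)/(4·1 + 0) = 41/4; p² − 105·q² = 1681 − 1680 = 1.
  The first convergent with p² − 105·q² = 1 gives the fundamental solution (x₁, y₁) = (41, 4).
Step 2: Apply the recurrence (x_{n+1}, y_{n+1}) = (x₁x_n + 105y₁y_n, x₁y_n + y₁x_n) repeatedly.
  From (x_1, y_1) = (41, 4): x_2 = 41·41 + 105·4·4 = 3361; y_2 = 41·4 + 4·41 = 328.
  From (x_2, y_2) = (3361, 328): x_3 = 41·3361 + 105·4·328 = 275561; y_3 = 41·328 + 4·3361 = 26892.
  From (x_3, y_3) = (275561, 26892): x_4 = 41·275561 + 105·4·26892 = 22592641; y_4 = 41·26892 + 4·275561 = 2204816.
  From (x_4, y_4) = (22592641, 2204816): x_5 = 41·22592641 + 105·4·2204816 = 1852321001; y_5 = 41·2204816 + 4·22592641 = 180768020.
  From (x_5, y_5) = (1852321001, 180768020): x_6 = 41·1852321001 + 105·4·180768020 = 151867729441; y_6 = 41·180768020 + 4·1852321001 = 14820772824.
Step 3: Verify x_6² - 105·y_6² = 23063807245564778172481 - 23063807245564778172480 = 1 (should be 1). ✓

(x_1, y_1) = (41, 4); (x_6, y_6) = (151867729441, 14820772824).


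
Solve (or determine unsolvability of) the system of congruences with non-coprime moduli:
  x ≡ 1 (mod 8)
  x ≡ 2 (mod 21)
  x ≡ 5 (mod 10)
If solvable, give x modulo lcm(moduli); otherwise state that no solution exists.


Moduli 8, 21, 10 are not pairwise coprime, so CRT works modulo lcm(m_i) when all pairwise compatibility conditions hold.
Pairwise compatibility: gcd(m_i, m_j) must divide a_i - a_j for every pair.
Merge one congruence at a time:
  Start: x ≡ 1 (mod 8).
  Combine with x ≡ 2 (mod 21): gcd(8, 21) = 1; 2 - 1 = 1, which IS divisible by 1, so compatible.
    Write x = 1 + 8·t and substitute into x ≡ 2 (mod 21): 8·t ≡ 2 − 1 = 1 (mod 21).
    The inverse of 8 mod 21 is 8 (since 8·8 = 64 = 3·21 + 1), so t ≡ 8·1 = 8 ≡ 8 (mod 21).
    Then x = 1 + 8·8 = 65, valid modulo lcm(8, 21) = 168: x ≡ 65 (mod 168).
  Combine with x ≡ 5 (mod 10): gcd(168, 10) = 2; 5 - 65 = -60, which IS divisible by 2, so compatible.
    Write x = 65 + 168·t and substitute into x ≡ 5 (mod 10): 168·t ≡ 5 − 65 = -60 (mod 10).
    Divide the congruence (and modulus) by g = 2: 84·t ≡ -30 (mod 5).
    Reduce coefficients mod 5: 4·t ≡ 0 (mod 5).
    The inverse of 4 mod 5 is 4 (since 4·4 = 16 = 3·5 + 1), so t ≡ 4·0 = 0 ≡ 0 (mod 5).
    Then x = 65 + 168·0 = 65, valid modulo lcm(168, 10) = 840: x ≡ 65 (mod 840).
Verify: 65 mod 8 = 1, 65 mod 21 = 2, 65 mod 10 = 5.

x ≡ 65 (mod 840).


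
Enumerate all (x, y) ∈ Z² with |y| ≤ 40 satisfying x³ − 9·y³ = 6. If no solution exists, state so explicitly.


The equation is x³ - 9y³ = 6. For fixed y, x³ = 9·y³ + 6, so a solution requires the RHS to be a perfect cube.
Strategy: iterate y from -40 to 40, compute RHS = 9·y³ + 6, and check whether it is a (positive or negative) perfect cube.
Check small values of y:
  y = 0: RHS = 6 is not a perfect cube.
  y = 1: RHS = 15 is not a perfect cube.
  y = -1: RHS = -3 is not a perfect cube.
  y = 2: RHS = 78 is not a perfect cube.
  y = -2: RHS = -66 is not a perfect cube.
  y = 3: RHS = 249 is not a perfect cube.
  y = -3: RHS = -237 is not a perfect cube.
Continuing the search up to |y| = 40 finds no solutions either.
No (x, y) in the scanned range satisfies the equation.

No integer solutions with |y| ≤ 40.


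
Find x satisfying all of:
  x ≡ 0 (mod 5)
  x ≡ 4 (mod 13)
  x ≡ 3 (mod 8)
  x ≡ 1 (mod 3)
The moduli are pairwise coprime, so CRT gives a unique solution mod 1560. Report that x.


Product of moduli M = 5 · 13 · 8 · 3 = 1560.
Merge one congruence at a time:
  Start: x ≡ 0 (mod 5).
  Combine with x ≡ 4 (mod 13); new modulus lcm = 65.
    Write x = 0 + 5·t and substitute into x ≡ 4 (mod 13): 5·t ≡ 4 − 0 = 4 (mod 13).
    The inverse of 5 mod 13 is 8 (since 5·8 = 40 = 3·13 + 1), so t ≡ 8·4 = 32 ≡ 6 (mod 13).
    Then x = 0 + 5·6 = 30, valid modulo lcm(5, 13) = 65: x ≡ 30 (mod 65).
  Combine with x ≡ 3 (mod 8); new modulus lcm = 520.
    Write x = 30 + 65·t and substitute into x ≡ 3 (mod 8): 65·t ≡ 3 − 30 = -27 (mod 8).
    Reduce coefficients mod 8: 1·t ≡ 5 (mod 8).
    So t ≡ 5 (mod 8).
    Then x = 30 + 65·5 = 355, valid modulo lcm(65, 8) = 520: x ≡ 355 (mod 520).
  Combine with x ≡ 1 (mod 3); new modulus lcm = 1560.
    Write x = 355 + 520·t and substitute into x ≡ 1 (mod 3): 520·t ≡ 1 − 355 = -354 (mod 3).
    Reduce coefficients mod 3: 1·t ≡ 0 (mod 3).
    So t ≡ 0 (mod 3).
    Then x = 355 + 520·0 = 355, valid modulo lcm(520, 3) = 1560: x ≡ 355 (mod 1560).
Verify against each original: 355 mod 5 = 0, 355 mod 13 = 4, 355 mod 8 = 3, 355 mod 3 = 1.

x ≡ 355 (mod 1560).


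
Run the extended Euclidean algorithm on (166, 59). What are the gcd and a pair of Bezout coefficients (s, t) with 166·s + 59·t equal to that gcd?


Euclidean algorithm on (166, 59) — divide until remainder is 0:
  166 = 2 · 59 + 48
  59 = 1 · 48 + 11
  48 = 4 · 11 + 4
  11 = 2 · 4 + 3
  4 = 1 · 3 + 1
  3 = 3 · 1 + 0
gcd(166, 59) = 1.
Track Bezout coefficients alongside the remainders: start with r₀ = 166 = a·1 + b·0 (s = 1, t = 0) and r₁ = 59 = a·0 + b·1 (s = 0, t = 1); each new remainder r_{k+1} = r_{k-1} − q_k·r_k inherits s_{k+1} = s_{k-1} − q_k·s_k, t_{k+1} = t_{k-1} − q_k·t_k, so r_k = a·s_k + b·t_k at every step:
  q = 2: r = 48, s = 1 − 2·0 = 1, t = 0 − 2·1 = -2  (check: 166·1 + 59·(-2) = 48)
  q = 1: r = 11, s = 0 − 1·1 = -1, t = 1 − 1·(-2) = 3  (check: 166·(-1) + 59·3 = 11)
  q = 4: r = 4, s = 1 − 4·(-1) = 5, t = -2 − 4·3 = -14  (check: 166·5 + 59·(-14) = 4)
  q = 2: r = 3, s = -1 − 2·5 = -11, t = 3 − 2·(-14) = 31  (check: 166·(-11) + 59·31 = 3)
  q = 1: r = 1, s = 5 − 1·(-11) = 16, t = -14 − 1·31 = -45  (check: 166·16 + 59·(-45) = 1)
The row with r = 1 (the gcd) gives the Bezout coefficients s = 16, t = -45.
Result: 166 · (16) + 59 · (-45) = 1.

gcd(166, 59) = 1; s = 16, t = -45 (check: 166·16 + 59·(-45) = 1).


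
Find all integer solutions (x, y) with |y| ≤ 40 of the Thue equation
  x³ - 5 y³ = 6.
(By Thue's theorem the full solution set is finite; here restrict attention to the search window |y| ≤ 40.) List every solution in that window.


The equation is x³ - 5y³ = 6. For fixed y, x³ = 5·y³ + 6, so a solution requires the RHS to be a perfect cube.
Strategy: iterate y from -40 to 40, compute RHS = 5·y³ + 6, and check whether it is a (positive or negative) perfect cube.
Check small values of y:
  y = 0: RHS = 6 is not a perfect cube.
  y = 1: RHS = 11 is not a perfect cube.
  y = -1: RHS = 1 = (1)³ ⇒ x = 1 works.
  y = 2: RHS = 46 is not a perfect cube.
  y = -2: RHS = -34 is not a perfect cube.
  y = 3: RHS = 141 is not a perfect cube.
  y = -3: RHS = -129 is not a perfect cube.
Continuing the search up to |y| = 40 finds no further solutions beyond those listed.
Collected solutions: (1, -1).

Solutions (with |y| ≤ 40): (1, -1).


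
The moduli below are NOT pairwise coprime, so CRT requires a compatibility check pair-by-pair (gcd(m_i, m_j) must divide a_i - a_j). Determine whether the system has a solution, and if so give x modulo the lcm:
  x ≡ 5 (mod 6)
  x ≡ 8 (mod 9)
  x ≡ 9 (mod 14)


Moduli 6, 9, 14 are not pairwise coprime, so CRT works modulo lcm(m_i) when all pairwise compatibility conditions hold.
Pairwise compatibility: gcd(m_i, m_j) must divide a_i - a_j for every pair.
Merge one congruence at a time:
  Start: x ≡ 5 (mod 6).
  Combine with x ≡ 8 (mod 9): gcd(6, 9) = 3; 8 - 5 = 3, which IS divisible by 3, so compatible.
    Write x = 5 + 6·t and substitute into x ≡ 8 (mod 9): 6·t ≡ 8 − 5 = 3 (mod 9).
    Divide the congruence (and modulus) by g = 3: 2·t ≡ 1 (mod 3).
    The inverse of 2 mod 3 is 2 (since 2·2 = 4 = 1·3 + 1), so t ≡ 2·1 = 2 ≡ 2 (mod 3).
    Then x = 5 + 6·2 = 17, valid modulo lcm(6, 9) = 18: x ≡ 17 (mod 18).
  Combine with x ≡ 9 (mod 14): gcd(18, 14) = 2; 9 - 17 = -8, which IS divisible by 2, so compatible.
    Write x = 17 + 18·t and substitute into x ≡ 9 (mod 14): 18·t ≡ 9 − 17 = -8 (mod 14).
    Divide the congruence (and modulus) by g = 2: 9·t ≡ -4 (mod 7).
    Reduce coefficients mod 7: 2·t ≡ 3 (mod 7).
    The inverse of 2 mod 7 is 4 (since 2·4 = 8 = 1·7 + 1), so t ≡ 4·3 = 12 ≡ 5 (mod 7).
    Then x = 17 + 18·5 = 107, valid modulo lcm(18, 14) = 126: x ≡ 107 (mod 126).
Verify: 107 mod 6 = 5, 107 mod 9 = 8, 107 mod 14 = 9.

x ≡ 107 (mod 126).


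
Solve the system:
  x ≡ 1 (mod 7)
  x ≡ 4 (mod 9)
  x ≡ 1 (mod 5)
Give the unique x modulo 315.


Moduli 7, 9, 5 are pairwise coprime; by CRT there is a unique solution modulo M = 7 · 9 · 5 = 315.
Solve pairwise, accumulating the modulus:
  Start with x ≡ 1 (mod 7).
  Combine with x ≡ 4 (mod 9): since gcd(7, 9) = 1, we get a unique residue mod 63.
    Write x = 1 + 7·t and substitute into x ≡ 4 (mod 9): 7·t ≡ 4 − 1 = 3 (mod 9).
    The inverse of 7 mod 9 is 4 (since 7·4 = 28 = 3·9 + 1), so t ≡ 4·3 = 12 ≡ 3 (mod 9).
    Then x = 1 + 7·3 = 22, valid modulo lcm(7, 9) = 63: x ≡ 22 (mod 63).
  Combine with x ≡ 1 (mod 5): since gcd(63, 5) = 1, we get a unique residue mod 315.
    Write x = 22 + 63·t and substitute into x ≡ 1 (mod 5): 63·t ≡ 1 − 22 = -21 (mod 5).
    Reduce coefficients mod 5: 3·t ≡ 4 (mod 5).
    The inverse of 3 mod 5 is 2 (since 3·2 = 6 = 1·5 + 1), so t ≡ 2·4 = 8 ≡ 3 (mod 5).
    Then x = 22 + 63·3 = 211, valid modulo lcm(63, 5) = 315: x ≡ 211 (mod 315).
Verify: 211 mod 7 = 1 ✓, 211 mod 9 = 4 ✓, 211 mod 5 = 1 ✓.

x ≡ 211 (mod 315).


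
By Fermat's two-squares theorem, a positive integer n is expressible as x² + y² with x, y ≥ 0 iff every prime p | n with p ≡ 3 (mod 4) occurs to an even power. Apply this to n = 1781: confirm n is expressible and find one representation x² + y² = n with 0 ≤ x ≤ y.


Step 1: Factor n = 1781 = 13 · 137.
Step 2: Check the mod-4 condition on each prime factor: 13 ≡ 1 (mod 4), exponent 1; 137 ≡ 1 (mod 4), exponent 1.
All primes ≡ 3 (mod 4) appear to even exponent (or don't appear), so by the two-squares theorem n IS expressible as a sum of two squares.
Step 3: Build a representation. Here n = 13 · 137 is a product of primes ≡ 1 (mod 4). Each prime p ≡ 1 (mod 4) is itself a sum of two squares; find a² by testing p − a² for a perfect square:
  13: 13 − 1² = 12, 13 − 2² = 9 = 3² ⇒ 13 = 2² + 3².
  137: 137 − 1² = 136, 137 − 2² = 133, 137 − 3² = 128, 137 − 4² = 121 = 11² ⇒ 137 = 4² + 11².
  Combine using the Brahmagupta–Fibonacci identity (a² + b²)(c² + d²) = (ac − bd)² + (ad + bc)² = (ac + bd)² + (ad − bc)²:
  13 · 137 = 1781: from (2² + 3²)(4² + 11²), take (2·4 − 3·11, 2·11 + 3·4) = (8 − 33, 22 + 12) = (-25, 34); dropping signs (only squares matter) gives (25, 34); check 25² + 34² = 625 + 1156 = 1781 ✓.
Step 4: Order so x ≤ y and verify: 25² + 34² = 625 + 1156 = 1781 = n. ✓

n = 1781 = 25² + 34² (one valid representation with x ≤ y).


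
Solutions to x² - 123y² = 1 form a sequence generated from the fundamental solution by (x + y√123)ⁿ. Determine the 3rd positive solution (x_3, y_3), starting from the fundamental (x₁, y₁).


Step 1: Find the fundamental solution (x₁, y₁) of x² - 123y² = 1.
  Expand √123 as a continued fraction. a₀ = ⌊√123⌋ = 11; iterate m_{k+1} = d_k·a_k − m_k, d_{k+1} = (123 − m_{k+1}²)/d_k, a_{k+1} = ⌊(a₀ + m_{k+1})/d_{k+1}⌋ (starting m₀ = 0, d₀ = 1), with convergents p_k = a_k·p_{k-1} + p_{k-2}, q_k = a_k·q_{k-1} + q_{k-2} (p₋₁ = 1, q₋₁ = 0):
  k = 0: a₀ = 11; p₀/q₀ = 11/1; p₀² − 123·q₀² = 121 − 123 = -2.
  k = 1: m = 11, d = 2, a = ⌊(11 + 11)/2⌋ = 11; p/q = (11·11 + 1)/(11·1 + 0) = 122/11; p² − 123·q² = 14884 − 14883 = 1.
  The first convergent with p² − 123·q² = 1 gives the fundamental solution (x₁, y₁) = (122, 11).
Step 2: Apply the recurrence (x_{n+1}, y_{n+1}) = (x₁x_n + 123y₁y_n, x₁y_n + y₁x_n) repeatedly.
  From (x_1, y_1) = (122, 11): x_2 = 122·122 + 123·11·11 = 29767; y_2 = 122·11 + 11·122 = 2684.
  From (x_2, y_2) = (29767, 2684): x_3 = 122·29767 + 123·11·2684 = 7263026; y_3 = 122·2684 + 11·29767 = 654885.
Step 3: Verify x_3² - 123·y_3² = 52751546676676 - 52751546676675 = 1 (should be 1). ✓

(x_1, y_1) = (122, 11); (x_3, y_3) = (7263026, 654885).


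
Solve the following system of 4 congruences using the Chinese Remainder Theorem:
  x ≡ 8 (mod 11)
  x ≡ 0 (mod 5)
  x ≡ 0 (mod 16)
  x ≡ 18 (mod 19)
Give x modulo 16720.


Product of moduli M = 11 · 5 · 16 · 19 = 16720.
Merge one congruence at a time:
  Start: x ≡ 8 (mod 11).
  Combine with x ≡ 0 (mod 5); new modulus lcm = 55.
    Write x = 8 + 11·t and substitute into x ≡ 0 (mod 5): 11·t ≡ 0 − 8 = -8 (mod 5).
    Reduce coefficients mod 5: 1·t ≡ 2 (mod 5).
    So t ≡ 2 (mod 5).
    Then x = 8 + 11·2 = 30, valid modulo lcm(11, 5) = 55: x ≡ 30 (mod 55).
  Combine with x ≡ 0 (mod 16); new modulus lcm = 880.
    Write x = 30 + 55·t and substitute into x ≡ 0 (mod 16): 55·t ≡ 0 − 30 = -30 (mod 16).
    Reduce coefficients mod 16: 7·t ≡ 2 (mod 16).
    The inverse of 7 mod 16 is 7 (since 7·7 = 49 = 3·16 + 1), so t ≡ 7·2 = 14 ≡ 14 (mod 16).
    Then x = 30 + 55·14 = 800, valid modulo lcm(55, 16) = 880: x ≡ 800 (mod 880).
  Combine with x ≡ 18 (mod 19); new modulus lcm = 16720.
    Write x = 800 + 880·t and substitute into x ≡ 18 (mod 19): 880·t ≡ 18 − 800 = -782 (mod 19).
    Reduce coefficients mod 19: 6·t ≡ 16 (mod 19).
    The inverse of 6 mod 19 is 16 (since 6·16 = 96 = 5·19 + 1), so t ≡ 16·16 = 256 ≡ 9 (mod 19).
    Then x = 800 + 880·9 = 8720, valid modulo lcm(880, 19) = 16720: x ≡ 8720 (mod 16720).
Verify against each original: 8720 mod 11 = 8, 8720 mod 5 = 0, 8720 mod 16 = 0, 8720 mod 19 = 18.

x ≡ 8720 (mod 16720).


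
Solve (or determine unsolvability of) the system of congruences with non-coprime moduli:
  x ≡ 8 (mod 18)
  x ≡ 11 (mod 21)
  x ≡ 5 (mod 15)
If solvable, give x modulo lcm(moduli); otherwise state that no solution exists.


Moduli 18, 21, 15 are not pairwise coprime, so CRT works modulo lcm(m_i) when all pairwise compatibility conditions hold.
Pairwise compatibility: gcd(m_i, m_j) must divide a_i - a_j for every pair.
Merge one congruence at a time:
  Start: x ≡ 8 (mod 18).
  Combine with x ≡ 11 (mod 21): gcd(18, 21) = 3; 11 - 8 = 3, which IS divisible by 3, so compatible.
    Write x = 8 + 18·t and substitute into x ≡ 11 (mod 21): 18·t ≡ 11 − 8 = 3 (mod 21).
    Divide the congruence (and modulus) by g = 3: 6·t ≡ 1 (mod 7).
    The inverse of 6 mod 7 is 6 (since 6·6 = 36 = 5·7 + 1), so t ≡ 6·1 = 6 ≡ 6 (mod 7).
    Then x = 8 + 18·6 = 116, valid modulo lcm(18, 21) = 126: x ≡ 116 (mod 126).
  Combine with x ≡ 5 (mod 15): gcd(126, 15) = 3; 5 - 116 = -111, which IS divisible by 3, so compatible.
    Write x = 116 + 126·t and substitute into x ≡ 5 (mod 15): 126·t ≡ 5 − 116 = -111 (mod 15).
    Divide the congruence (and modulus) by g = 3: 42·t ≡ -37 (mod 5).
    Reduce coefficients mod 5: 2·t ≡ 3 (mod 5).
    The inverse of 2 mod 5 is 3 (since 2·3 = 6 = 1·5 + 1), so t ≡ 3·3 = 9 ≡ 4 (mod 5).
    Then x = 116 + 126·4 = 620, valid modulo lcm(126, 15) = 630: x ≡ 620 (mod 630).
Verify: 620 mod 18 = 8, 620 mod 21 = 11, 620 mod 15 = 5.

x ≡ 620 (mod 630).


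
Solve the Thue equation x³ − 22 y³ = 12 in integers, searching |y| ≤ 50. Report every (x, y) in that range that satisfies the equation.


The equation is x³ - 22y³ = 12. For fixed y, x³ = 22·y³ + 12, so a solution requires the RHS to be a perfect cube.
Strategy: iterate y from -50 to 50, compute RHS = 22·y³ + 12, and check whether it is a (positive or negative) perfect cube.
Check small values of y:
  y = 0: RHS = 12 is not a perfect cube.
  y = 1: RHS = 34 is not a perfect cube.
  y = -1: RHS = -10 is not a perfect cube.
  y = 2: RHS = 188 is not a perfect cube.
  y = -2: RHS = -164 is not a perfect cube.
  y = 3: RHS = 606 is not a perfect cube.
  y = -3: RHS = -582 is not a perfect cube.
Continuing the search up to |y| = 50 finds no solutions either.
No (x, y) in the scanned range satisfies the equation.

No integer solutions with |y| ≤ 50.


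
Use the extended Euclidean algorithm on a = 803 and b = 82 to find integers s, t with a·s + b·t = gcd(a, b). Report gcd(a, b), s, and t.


Euclidean algorithm on (803, 82) — divide until remainder is 0:
  803 = 9 · 82 + 65
  82 = 1 · 65 + 17
  65 = 3 · 17 + 14
  17 = 1 · 14 + 3
  14 = 4 · 3 + 2
  3 = 1 · 2 + 1
  2 = 2 · 1 + 0
gcd(803, 82) = 1.
Track Bezout coefficients alongside the remainders: start with r₀ = 803 = a·1 + b·0 (s = 1, t = 0) and r₁ = 82 = a·0 + b·1 (s = 0, t = 1); each new remainder r_{k+1} = r_{k-1} − q_k·r_k inherits s_{k+1} = s_{k-1} − q_k·s_k, t_{k+1} = t_{k-1} − q_k·t_k, so r_k = a·s_k + b·t_k at every step:
  q = 9: r = 65, s = 1 − 9·0 = 1, t = 0 − 9·1 = -9  (check: 803·1 + 82·(-9) = 65)
  q = 1: r = 17, s = 0 − 1·1 = -1, t = 1 − 1·(-9) = 10  (check: 803·(-1) + 82·10 = 17)
  q = 3: r = 14, s = 1 − 3·(-1) = 4, t = -9 − 3·10 = -39  (check: 803·4 + 82·(-39) = 14)
  q = 1: r = 3, s = -1 − 1·4 = -5, t = 10 − 1·(-39) = 49  (check: 803·(-5) + 82·49 = 3)
  q = 4: r = 2, s = 4 − 4·(-5) = 24, t = -39 − 4·49 = -235  (check: 803·24 + 82·(-235) = 2)
  q = 1: r = 1, s = -5 − 1·24 = -29, t = 49 − 1·(-235) = 284  (check: 803·(-29) + 82·284 = 1)
The row with r = 1 (the gcd) gives the Bezout coefficients s = -29, t = 284.
Result: 803 · (-29) + 82 · (284) = 1.

gcd(803, 82) = 1; s = -29, t = 284 (check: 803·(-29) + 82·284 = 1).


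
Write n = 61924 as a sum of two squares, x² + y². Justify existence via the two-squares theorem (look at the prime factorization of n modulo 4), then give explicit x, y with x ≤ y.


Step 1: Factor n = 61924 = 2^2 · 113 · 137.
Step 2: Check the mod-4 condition on each prime factor: 2 = 2 (special); 113 ≡ 1 (mod 4), exponent 1; 137 ≡ 1 (mod 4), exponent 1.
All primes ≡ 3 (mod 4) appear to even exponent (or don't appear), so by the two-squares theorem n IS expressible as a sum of two squares.
Step 3: Build a representation. Group n = k² · m with k = 2 and m = 113 · 137 = 15481 (a product of primes ≡ 1 (mod 4)); a representation of m scales to one of n via (k·x)² + (k·y)² = k²(x² + y²). Each prime p ≡ 1 (mod 4) is itself a sum of two squares; find a² by testing p − a² for a perfect square:
  113: 113 − 1² = 112, 113 − 2² = 109, 113 − 3² = 104, 113 − 4² = 97, 113 − 5² = 88, 113 − 6² = 77, 113 − 7² = 64 = 8² ⇒ 113 = 7² + 8².
  137: 137 − 1² = 136, 137 − 2² = 133, 137 − 3² = 128, 137 − 4² = 121 = 11² ⇒ 137 = 4² + 11².
  Combine using the Brahmagupta–Fibonacci identity (a² + b²)(c² + d²) = (ac − bd)² + (ad + bc)² = (ac + bd)² + (ad − bc)²:
  113 · 137 = 15481: from (7² + 8²)(4² + 11²), take (7·4 − 8·11, 7·11 + 8·4) = (28 − 88, 77 + 32) = (-60, 109); dropping signs (only squares matter) gives (60, 109); check 60² + 109² = 3600 + 11881 = 15481 ✓.
  Scale by k = 2: (2·60, 2·109) = (120, 218).
Step 4: Order so x ≤ y and verify: 120² + 218² = 14400 + 47524 = 61924 = n. ✓

n = 61924 = 120² + 218² (one valid representation with x ≤ y).


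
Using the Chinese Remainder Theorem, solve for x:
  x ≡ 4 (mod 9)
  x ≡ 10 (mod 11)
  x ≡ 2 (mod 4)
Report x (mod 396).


Moduli 9, 11, 4 are pairwise coprime; by CRT there is a unique solution modulo M = 9 · 11 · 4 = 396.
Solve pairwise, accumulating the modulus:
  Start with x ≡ 4 (mod 9).
  Combine with x ≡ 10 (mod 11): since gcd(9, 11) = 1, we get a unique residue mod 99.
    Write x = 4 + 9·t and substitute into x ≡ 10 (mod 11): 9·t ≡ 10 − 4 = 6 (mod 11).
    The inverse of 9 mod 11 is 5 (since 9·5 = 45 = 4·11 + 1), so t ≡ 5·6 = 30 ≡ 8 (mod 11).
    Then x = 4 + 9·8 = 76, valid modulo lcm(9, 11) = 99: x ≡ 76 (mod 99).
  Combine with x ≡ 2 (mod 4): since gcd(99, 4) = 1, we get a unique residue mod 396.
    Write x = 76 + 99·t and substitute into x ≡ 2 (mod 4): 99·t ≡ 2 − 76 = -74 (mod 4).
    Reduce coefficients mod 4: 3·t ≡ 2 (mod 4).
    The inverse of 3 mod 4 is 3 (since 3·3 = 9 = 2·4 + 1), so t ≡ 3·2 = 6 ≡ 2 (mod 4).
    Then x = 76 + 99·2 = 274, valid modulo lcm(99, 4) = 396: x ≡ 274 (mod 396).
Verify: 274 mod 9 = 4 ✓, 274 mod 11 = 10 ✓, 274 mod 4 = 2 ✓.

x ≡ 274 (mod 396).


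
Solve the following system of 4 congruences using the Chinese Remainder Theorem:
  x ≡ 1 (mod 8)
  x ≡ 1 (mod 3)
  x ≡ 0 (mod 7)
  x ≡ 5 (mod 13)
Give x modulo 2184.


Product of moduli M = 8 · 3 · 7 · 13 = 2184.
Merge one congruence at a time:
  Start: x ≡ 1 (mod 8).
  Combine with x ≡ 1 (mod 3); new modulus lcm = 24.
    Write x = 1 + 8·t and substitute into x ≡ 1 (mod 3): 8·t ≡ 1 − 1 = 0 (mod 3).
    Reduce coefficients mod 3: 2·t ≡ 0 (mod 3).
    The inverse of 2 mod 3 is 2 (since 2·2 = 4 = 1·3 + 1), so t ≡ 2·0 = 0 ≡ 0 (mod 3).
    Then x = 1 + 8·0 = 1, valid modulo lcm(8, 3) = 24: x ≡ 1 (mod 24).
  Combine with x ≡ 0 (mod 7); new modulus lcm = 168.
    Write x = 1 + 24·t and substitute into x ≡ 0 (mod 7): 24·t ≡ 0 − 1 = -1 (mod 7).
    Reduce coefficients mod 7: 3·t ≡ 6 (mod 7).
    The inverse of 3 mod 7 is 5 (since 3·5 = 15 = 2·7 + 1), so t ≡ 5·6 = 30 ≡ 2 (mod 7).
    Then x = 1 + 24·2 = 49, valid modulo lcm(24, 7) = 168: x ≡ 49 (mod 168).
  Combine with x ≡ 5 (mod 13); new modulus lcm = 2184.
    Write x = 49 + 168·t and substitute into x ≡ 5 (mod 13): 168·t ≡ 5 − 49 = -44 (mod 13).
    Reduce coefficients mod 13: 12·t ≡ 8 (mod 13).
    The inverse of 12 mod 13 is 12 (since 12·12 = 144 = 11·13 + 1), so t ≡ 12·8 = 96 ≡ 5 (mod 13).
    Then x = 49 + 168·5 = 889, valid modulo lcm(168, 13) = 2184: x ≡ 889 (mod 2184).
Verify against each original: 889 mod 8 = 1, 889 mod 3 = 1, 889 mod 7 = 0, 889 mod 13 = 5.

x ≡ 889 (mod 2184).


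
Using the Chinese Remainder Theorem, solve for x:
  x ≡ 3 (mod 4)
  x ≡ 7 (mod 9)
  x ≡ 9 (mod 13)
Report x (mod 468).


Moduli 4, 9, 13 are pairwise coprime; by CRT there is a unique solution modulo M = 4 · 9 · 13 = 468.
Solve pairwise, accumulating the modulus:
  Start with x ≡ 3 (mod 4).
  Combine with x ≡ 7 (mod 9): since gcd(4, 9) = 1, we get a unique residue mod 36.
    Write x = 3 + 4·t and substitute into x ≡ 7 (mod 9): 4·t ≡ 7 − 3 = 4 (mod 9).
    The inverse of 4 mod 9 is 7 (since 4·7 = 28 = 3·9 + 1), so t ≡ 7·4 = 28 ≡ 1 (mod 9).
    Then x = 3 + 4·1 = 7, valid modulo lcm(4, 9) = 36: x ≡ 7 (mod 36).
  Combine with x ≡ 9 (mod 13): since gcd(36, 13) = 1, we get a unique residue mod 468.
    Write x = 7 + 36·t and substitute into x ≡ 9 (mod 13): 36·t ≡ 9 − 7 = 2 (mod 13).
    Reduce coefficients mod 13: 10·t ≡ 2 (mod 13).
    The inverse of 10 mod 13 is 4 (since 10·4 = 40 = 3·13 + 1), so t ≡ 4·2 = 8 ≡ 8 (mod 13).
    Then x = 7 + 36·8 = 295, valid modulo lcm(36, 13) = 468: x ≡ 295 (mod 468).
Verify: 295 mod 4 = 3 ✓, 295 mod 9 = 7 ✓, 295 mod 13 = 9 ✓.

x ≡ 295 (mod 468).


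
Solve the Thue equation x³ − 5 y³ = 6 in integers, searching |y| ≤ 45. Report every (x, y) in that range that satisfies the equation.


The equation is x³ - 5y³ = 6. For fixed y, x³ = 5·y³ + 6, so a solution requires the RHS to be a perfect cube.
Strategy: iterate y from -45 to 45, compute RHS = 5·y³ + 6, and check whether it is a (positive or negative) perfect cube.
Check small values of y:
  y = 0: RHS = 6 is not a perfect cube.
  y = 1: RHS = 11 is not a perfect cube.
  y = -1: RHS = 1 = (1)³ ⇒ x = 1 works.
  y = 2: RHS = 46 is not a perfect cube.
  y = -2: RHS = -34 is not a perfect cube.
  y = 3: RHS = 141 is not a perfect cube.
  y = -3: RHS = -129 is not a perfect cube.
Continuing the search up to |y| = 45 finds no further solutions beyond those listed.
Collected solutions: (1, -1).

Solutions (with |y| ≤ 45): (1, -1).


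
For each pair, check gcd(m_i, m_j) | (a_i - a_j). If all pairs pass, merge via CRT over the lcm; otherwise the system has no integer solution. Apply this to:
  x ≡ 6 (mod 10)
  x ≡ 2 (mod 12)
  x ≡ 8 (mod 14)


Moduli 10, 12, 14 are not pairwise coprime, so CRT works modulo lcm(m_i) when all pairwise compatibility conditions hold.
Pairwise compatibility: gcd(m_i, m_j) must divide a_i - a_j for every pair.
Merge one congruence at a time:
  Start: x ≡ 6 (mod 10).
  Combine with x ≡ 2 (mod 12): gcd(10, 12) = 2; 2 - 6 = -4, which IS divisible by 2, so compatible.
    Write x = 6 + 10·t and substitute into x ≡ 2 (mod 12): 10·t ≡ 2 − 6 = -4 (mod 12).
    Divide the congruence (and modulus) by g = 2: 5·t ≡ -2 (mod 6).
    Reduce coefficients mod 6: 5·t ≡ 4 (mod 6).
    The inverse of 5 mod 6 is 5 (since 5·5 = 25 = 4·6 + 1), so t ≡ 5·4 = 20 ≡ 2 (mod 6).
    Then x = 6 + 10·2 = 26, valid modulo lcm(10, 12) = 60: x ≡ 26 (mod 60).
  Combine with x ≡ 8 (mod 14): gcd(60, 14) = 2; 8 - 26 = -18, which IS divisible by 2, so compatible.
    Write x = 26 + 60·t and substitute into x ≡ 8 (mod 14): 60·t ≡ 8 − 26 = -18 (mod 14).
    Divide the congruence (and modulus) by g = 2: 30·t ≡ -9 (mod 7).
    Reduce coefficients mod 7: 2·t ≡ 5 (mod 7).
    The inverse of 2 mod 7 is 4 (since 2·4 = 8 = 1·7 + 1), so t ≡ 4·5 = 20 ≡ 6 (mod 7).
    Then x = 26 + 60·6 = 386, valid modulo lcm(60, 14) = 420: x ≡ 386 (mod 420).
Verify: 386 mod 10 = 6, 386 mod 12 = 2, 386 mod 14 = 8.

x ≡ 386 (mod 420).


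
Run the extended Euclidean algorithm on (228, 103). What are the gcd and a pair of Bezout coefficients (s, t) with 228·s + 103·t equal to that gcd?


Euclidean algorithm on (228, 103) — divide until remainder is 0:
  228 = 2 · 103 + 22
  103 = 4 · 22 + 15
  22 = 1 · 15 + 7
  15 = 2 · 7 + 1
  7 = 7 · 1 + 0
gcd(228, 103) = 1.
Track Bezout coefficients alongside the remainders: start with r₀ = 228 = a·1 + b·0 (s = 1, t = 0) and r₁ = 103 = a·0 + b·1 (s = 0, t = 1); each new remainder r_{k+1} = r_{k-1} − q_k·r_k inherits s_{k+1} = s_{k-1} − q_k·s_k, t_{k+1} = t_{k-1} − q_k·t_k, so r_k = a·s_k + b·t_k at every step:
  q = 2: r = 22, s = 1 − 2·0 = 1, t = 0 − 2·1 = -2  (check: 228·1 + 103·(-2) = 22)
  q = 4: r = 15, s = 0 − 4·1 = -4, t = 1 − 4·(-2) = 9  (check: 228·(-4) + 103·9 = 15)
  q = 1: r = 7, s = 1 − 1·(-4) = 5, t = -2 − 1·9 = -11  (check: 228·5 + 103·(-11) = 7)
  q = 2: r = 1, s = -4 − 2·5 = -14, t = 9 − 2·(-11) = 31  (check: 228·(-14) + 103·31 = 1)
The row with r = 1 (the gcd) gives the Bezout coefficients s = -14, t = 31.
Result: 228 · (-14) + 103 · (31) = 1.

gcd(228, 103) = 1; s = -14, t = 31 (check: 228·(-14) + 103·31 = 1).


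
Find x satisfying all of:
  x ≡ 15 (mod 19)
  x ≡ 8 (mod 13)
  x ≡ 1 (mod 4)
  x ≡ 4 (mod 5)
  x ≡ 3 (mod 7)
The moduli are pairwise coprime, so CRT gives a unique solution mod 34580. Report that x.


Product of moduli M = 19 · 13 · 4 · 5 · 7 = 34580.
Merge one congruence at a time:
  Start: x ≡ 15 (mod 19).
  Combine with x ≡ 8 (mod 13); new modulus lcm = 247.
    Write x = 15 + 19·t and substitute into x ≡ 8 (mod 13): 19·t ≡ 8 − 15 = -7 (mod 13).
    Reduce coefficients mod 13: 6·t ≡ 6 (mod 13).
    The inverse of 6 mod 13 is 11 (since 6·11 = 66 = 5·13 + 1), so t ≡ 11·6 = 66 ≡ 1 (mod 13).
    Then x = 15 + 19·1 = 34, valid modulo lcm(19, 13) = 247: x ≡ 34 (mod 247).
  Combine with x ≡ 1 (mod 4); new modulus lcm = 988.
    Write x = 34 + 247·t and substitute into x ≡ 1 (mod 4): 247·t ≡ 1 − 34 = -33 (mod 4).
    Reduce coefficients mod 4: 3·t ≡ 3 (mod 4).
    The inverse of 3 mod 4 is 3 (since 3·3 = 9 = 2·4 + 1), so t ≡ 3·3 = 9 ≡ 1 (mod 4).
    Then x = 34 + 247·1 = 281, valid modulo lcm(247, 4) = 988: x ≡ 281 (mod 988).
  Combine with x ≡ 4 (mod 5); new modulus lcm = 4940.
    Write x = 281 + 988·t and substitute into x ≡ 4 (mod 5): 988·t ≡ 4 − 281 = -277 (mod 5).
    Reduce coefficients mod 5: 3·t ≡ 3 (mod 5).
    The inverse of 3 mod 5 is 2 (since 3·2 = 6 = 1·5 + 1), so t ≡ 2·3 = 6 ≡ 1 (mod 5).
    Then x = 281 + 988·1 = 1269, valid modulo lcm(988, 5) = 4940: x ≡ 1269 (mod 4940).
  Combine with x ≡ 3 (mod 7); new modulus lcm = 34580.
    Write x = 1269 + 4940·t and substitute into x ≡ 3 (mod 7): 4940·t ≡ 3 − 1269 = -1266 (mod 7).
    Reduce coefficients mod 7: 5·t ≡ 1 (mod 7).
    The inverse of 5 mod 7 is 3 (since 5·3 = 15 = 2·7 + 1), so t ≡ 3·1 = 3 ≡ 3 (mod 7).
    Then x = 1269 + 4940·3 = 16089, valid modulo lcm(4940, 7) = 34580: x ≡ 16089 (mod 34580).
Verify against each original: 16089 mod 19 = 15, 16089 mod 13 = 8, 16089 mod 4 = 1, 16089 mod 5 = 4, 16089 mod 7 = 3.

x ≡ 16089 (mod 34580).
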